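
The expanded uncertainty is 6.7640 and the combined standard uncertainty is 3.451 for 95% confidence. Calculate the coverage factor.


k = U / uc
k = 6.7640 / 3.451
k = 1.96

1.96


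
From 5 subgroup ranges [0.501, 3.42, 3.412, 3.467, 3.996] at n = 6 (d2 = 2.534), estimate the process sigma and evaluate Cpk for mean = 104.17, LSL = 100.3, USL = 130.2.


R_bar = (0.501 + 3.42 + 3.412 + 3.467 + 3.996) / 5 = 2.9592
sigma = R_bar / d2 = 2.9592 / 2.534 = 1.1677979
Cp = (USL - LSL)/(6*sigma) = (130.2 - 100.3)/(6*1.1677979) = 4.2673
Cpu = (130.2 - 104.17)/(3*1.1677979) = 7.4299
Cpl = (104.17 - 100.3)/(3*1.1677979) = 1.1046
Cpk = min(Cpu, Cpl) = 1.1046

1.1046


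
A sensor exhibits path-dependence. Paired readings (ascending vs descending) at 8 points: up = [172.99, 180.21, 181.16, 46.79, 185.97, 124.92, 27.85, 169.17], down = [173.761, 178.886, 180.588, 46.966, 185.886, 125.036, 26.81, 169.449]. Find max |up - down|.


|172.99 - 173.761| = 0.7710
|180.21 - 178.886| = 1.3240
|181.16 - 180.588| = 0.5720
|46.79 - 46.966| = 0.1760
|185.97 - 185.886| = 0.0840
|124.92 - 125.036| = 0.1160
|27.85 - 26.81| = 1.0400
|169.17 - 169.449| = 0.2790
hysteresis = max(diffs) = 1.3240

1.3240


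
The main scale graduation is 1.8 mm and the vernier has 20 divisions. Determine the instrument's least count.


LC = MSD / n_div
= 1.8 / 20
= 0.0900

0.0900


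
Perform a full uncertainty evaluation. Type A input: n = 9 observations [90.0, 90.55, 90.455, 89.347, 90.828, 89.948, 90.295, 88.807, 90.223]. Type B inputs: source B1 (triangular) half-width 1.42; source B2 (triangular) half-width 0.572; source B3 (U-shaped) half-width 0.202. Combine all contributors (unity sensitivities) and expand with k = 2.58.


mean = (90.0 + 90.55 + 90.455 + 89.347 + 90.828 + 89.948 + 90.295 + 88.807 + 90.223) / 9 = 90.05033333
s = sqrt(sum((x - mean)^2)/(n-1)) = 0.62863185
u_A = s / sqrt(n) = 0.62863185 / sqrt(9) = 0.20954395
u_B1 = 1.42 / sqrt(6) = 0.57971257
u_B2 = 0.572 / sqrt(6) = 0.23351802
u_B3 = 0.202 / sqrt(2) = 0.14283557
uc = sqrt(0.20954395^2 + 0.57971257^2 + 0.23351802^2 + 0.14283557^2) = 0.67446868
U = k * uc = 2.58 * 0.67446868
U = 1.7401

1.7401


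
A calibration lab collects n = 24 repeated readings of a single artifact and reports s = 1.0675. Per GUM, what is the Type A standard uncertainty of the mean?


u_A = s / sqrt(n)
u_A = 1.0675 / sqrt(24)
u_A = 1.0675 / 4.8989795
u_A = 0.2179

0.2179


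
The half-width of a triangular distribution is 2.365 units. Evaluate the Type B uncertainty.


u_B = half_width / sqrt(6)
u_B = 2.365 / 2.4494897
u_B = 0.9655

0.9655


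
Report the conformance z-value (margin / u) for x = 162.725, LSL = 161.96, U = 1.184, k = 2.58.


u = U / k = 1.184 / 2.58 = 0.45891473
margin = |LSL - x| = |161.96 - 162.725| = 0.765
z = margin / u = 0.765 / 0.45891473
z = 1.6670

1.6670


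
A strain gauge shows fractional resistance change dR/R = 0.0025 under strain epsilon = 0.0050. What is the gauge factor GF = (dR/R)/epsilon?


GF = (dR/R) / epsilon
= 0.0025 / 0.0050
= 0.5000

0.5000


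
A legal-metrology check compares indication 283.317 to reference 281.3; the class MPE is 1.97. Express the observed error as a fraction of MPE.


e = indication - reference = 283.317 - 281.3 = 2.0170
|e| = 2.0170
ratio = |e| / MPE = 2.0170 / 1.97
ratio = 1.0239

1.0239


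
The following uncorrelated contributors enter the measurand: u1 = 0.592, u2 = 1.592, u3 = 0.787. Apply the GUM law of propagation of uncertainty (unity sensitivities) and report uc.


uc = sqrt(0.592^2 + 1.592^2 + 0.787^2)
uc = sqrt(3.504297)
uc = 1.8720

1.8720


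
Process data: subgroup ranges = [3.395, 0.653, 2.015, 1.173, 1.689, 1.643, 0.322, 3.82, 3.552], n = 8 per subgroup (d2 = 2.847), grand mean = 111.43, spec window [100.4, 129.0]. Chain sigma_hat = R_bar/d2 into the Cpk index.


R_bar = (3.395 + 0.653 + 2.015 + 1.173 + 1.689 + 1.643 + 0.322 + 3.82 + 3.552) / 9 = 2.0291111
sigma = R_bar / d2 = 2.0291111 / 2.847 = 0.71271904
Cp = (USL - LSL)/(6*sigma) = (129.0 - 100.4)/(6*0.71271904) = 6.6880
Cpu = (129.0 - 111.43)/(3*0.71271904) = 8.2174
Cpl = (111.43 - 100.4)/(3*0.71271904) = 5.1586
Cpk = min(Cpu, Cpl) = 5.1586

5.1586


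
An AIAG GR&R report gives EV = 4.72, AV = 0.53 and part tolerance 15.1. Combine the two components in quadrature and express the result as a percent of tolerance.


GRR = sqrt(EV^2 + AV^2) = sqrt(4.72^2 + 0.53^2) = 4.7496631
%GRR = GRR / tol * 100 = 4.7496631 / 15.1 * 100
%GRR = 31.4547

31.4547


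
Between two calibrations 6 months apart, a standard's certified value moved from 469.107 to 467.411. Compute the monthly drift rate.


rate = (v2 - v1) / months
= (467.411 - 469.107) / 6
= -1.6960 / 6
= -0.2827

-0.2827


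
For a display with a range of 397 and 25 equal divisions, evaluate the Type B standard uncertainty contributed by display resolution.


resolution = range / divisions
resolution = 397 / 25 = 15.88
u_res = resolution / (2*sqrt(3))
u_res = 15.88 / 3.4641016
u_res = 4.5842

4.5842


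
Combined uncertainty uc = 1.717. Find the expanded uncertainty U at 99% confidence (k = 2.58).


U = k * uc
U = 2.58 * 1.717
U = 4.4299

4.4299


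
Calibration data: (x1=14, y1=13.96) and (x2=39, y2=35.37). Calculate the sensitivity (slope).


slope = (y2 - y1) / (x2 - x1)
= (35.37 - 13.96) / (39 - 14)
= 21.4100 / 25
= 0.8564

0.8564


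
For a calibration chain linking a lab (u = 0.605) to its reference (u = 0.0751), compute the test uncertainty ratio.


TUR = u_lab / u_ref
= 0.605 / 0.0751
= 8.0559

8.0559


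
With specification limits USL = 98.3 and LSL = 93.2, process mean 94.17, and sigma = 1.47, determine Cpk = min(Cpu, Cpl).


Cpu = (USL - mean) / (3*sigma) = (98.3 - 94.17) / (3*1.47) = 0.9365
Cpl = (mean - LSL) / (3*sigma) = (94.17 - 93.2) / (3*1.47) = 0.2200
Cpk = min(Cpu, Cpl) = 0.2200

0.2200


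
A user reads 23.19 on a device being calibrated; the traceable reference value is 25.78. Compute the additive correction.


Correction = standard - reading
= 25.78 - 23.19
= 2.5900

2.5900


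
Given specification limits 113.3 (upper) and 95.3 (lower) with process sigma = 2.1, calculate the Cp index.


Cp = (USL - LSL) / (6 * sigma)
= (113.3 - 95.3) / (6 * 2.1)
= 18.0000 / 12.6000
= 1.4286

1.4286


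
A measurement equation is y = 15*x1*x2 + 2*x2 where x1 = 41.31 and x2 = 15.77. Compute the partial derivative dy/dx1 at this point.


y = 15*x1*x2 + 2*x2
dy/dx1 = 15*x2
Evaluate at x2 = 15.77: c1 = 15 * 15.77
c1 = 236.5500

236.5500


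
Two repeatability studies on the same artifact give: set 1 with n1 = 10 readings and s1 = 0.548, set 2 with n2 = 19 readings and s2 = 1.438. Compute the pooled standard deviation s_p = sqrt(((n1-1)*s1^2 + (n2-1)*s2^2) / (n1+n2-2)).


s_p = sqrt(((n1-1)*s1^2 + (n2-1)*s2^2) / (n1+n2-2))
numerator = (10-1)*0.548^2 + (19-1)*1.438^2 = 2.702736 + 37.221192 = 39.923928
denominator = 10 + 19 - 2 = 27
s_p^2 = 39.923928 / 27 = 1.478664
s_p = sqrt(1.478664) = 1.2160

1.2160


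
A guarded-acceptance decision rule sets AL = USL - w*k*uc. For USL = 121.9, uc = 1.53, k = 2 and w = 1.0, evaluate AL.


U = k * uc = 2 * 1.53 = 3.06
guard band g = w * U = 1.0 * 3.06 = 3.06
AL = USL - g = 121.9 - 3.06
AL = 118.8400

118.8400


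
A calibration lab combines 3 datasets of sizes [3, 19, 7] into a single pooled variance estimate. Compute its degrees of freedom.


nu = sum_i (n_i - 1)
nu = ((3 - 1) + (19 - 1) + (7 - 1))
nu = 2 + 18 + 6
nu = 26

26


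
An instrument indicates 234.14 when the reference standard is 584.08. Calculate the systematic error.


Systematic error = measured - true
= 234.14 - 584.08
= -349.9400

-349.9400


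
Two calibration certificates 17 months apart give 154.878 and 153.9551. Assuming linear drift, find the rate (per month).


rate = (v2 - v1) / months
= (153.9551 - 154.878) / 17
= -0.9229 / 17
= -0.0543

-0.0543


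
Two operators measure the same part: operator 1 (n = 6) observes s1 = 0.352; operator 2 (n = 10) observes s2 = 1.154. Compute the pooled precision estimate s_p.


s_p = sqrt(((n1-1)*s1^2 + (n2-1)*s2^2) / (n1+n2-2))
numerator = (6-1)*0.352^2 + (10-1)*1.154^2 = 0.61952 + 11.985444 = 12.604964
denominator = 6 + 10 - 2 = 14
s_p^2 = 12.604964 / 14 = 0.90035457
s_p = sqrt(0.90035457) = 0.9489

0.9489


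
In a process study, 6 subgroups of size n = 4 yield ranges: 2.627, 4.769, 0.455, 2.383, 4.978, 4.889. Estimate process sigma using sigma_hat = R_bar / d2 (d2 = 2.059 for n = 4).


R_bar = (2.627 + 4.769 + 0.455 + 2.383 + 4.978 + 4.889) / 6
R_bar = 20.101 / 6 = 3.3501667
sigma_hat = R_bar / d2 = 3.3501667 / 2.059 = 1.6271

1.6271


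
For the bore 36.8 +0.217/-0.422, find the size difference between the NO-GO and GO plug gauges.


GO = nominal - lower_tol (smallest hole = maximum material condition)
GO = 36.8 - 0.422 = 36.378
NO-GO = nominal + upper_tol (largest hole = least material condition)
NO-GO = 36.8 + 0.217 = 37.017
spread = NO-GO - GO = 37.017 - 36.378 = 0.6390

0.6390


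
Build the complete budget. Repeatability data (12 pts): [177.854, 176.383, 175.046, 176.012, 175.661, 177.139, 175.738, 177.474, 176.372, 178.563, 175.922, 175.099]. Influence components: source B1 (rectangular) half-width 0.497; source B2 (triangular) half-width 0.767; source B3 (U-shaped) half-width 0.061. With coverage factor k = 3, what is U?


mean = (177.854 + 176.383 + 175.046 + 176.012 + 175.661 + 177.139 + 175.738 + 177.474 + 176.372 + 178.563 + 175.922 + 175.099) / 12 = 176.4385833
s = sqrt(sum((x - mean)^2)/(n-1)) = 1.1022622
u_A = s / sqrt(n) = 1.1022622 / sqrt(12) = 0.31819569
u_B1 = 0.497 / sqrt(3) = 0.28694308
u_B2 = 0.767 / sqrt(6) = 0.31312644
u_B3 = 0.061 / sqrt(2) = 0.043133514
uc = sqrt(0.31819569^2 + 0.28694308^2 + 0.31312644^2 + 0.043133514^2) = 0.53244107
U = k * uc = 3 * 0.53244107
U = 1.5973

1.5973


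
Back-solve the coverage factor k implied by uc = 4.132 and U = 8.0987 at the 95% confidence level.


k = U / uc
k = 8.0987 / 4.132
k = 1.96

1.96


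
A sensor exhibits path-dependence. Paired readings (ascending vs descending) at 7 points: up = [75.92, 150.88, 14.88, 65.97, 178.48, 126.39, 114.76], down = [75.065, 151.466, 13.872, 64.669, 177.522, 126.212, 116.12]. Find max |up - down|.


|75.92 - 75.065| = 0.8550
|150.88 - 151.466| = 0.5860
|14.88 - 13.872| = 1.0080
|65.97 - 64.669| = 1.3010
|178.48 - 177.522| = 0.9580
|126.39 - 126.212| = 0.1780
|114.76 - 116.12| = 1.3600
hysteresis = max(diffs) = 1.3600

1.3600


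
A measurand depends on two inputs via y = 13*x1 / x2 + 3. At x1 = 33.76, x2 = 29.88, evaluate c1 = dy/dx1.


y = 13*x1 / x2 + 3
dy/dx1 = 13/x2
Evaluate at x2 = 29.88: c1 = 13 / 29.88
c1 = 0.4351

0.4351


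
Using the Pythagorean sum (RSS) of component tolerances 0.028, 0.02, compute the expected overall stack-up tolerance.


RSS = sqrt(0.028^2 + 0.02^2)
= sqrt(0.001184)
= 0.0344

0.0344


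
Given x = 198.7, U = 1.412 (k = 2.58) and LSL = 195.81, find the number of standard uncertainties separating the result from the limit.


u = U / k = 1.412 / 2.58 = 0.54728682
margin = |LSL - x| = |195.81 - 198.7| = 2.89
z = margin / u = 2.89 / 0.54728682
z = 5.2806

5.2806


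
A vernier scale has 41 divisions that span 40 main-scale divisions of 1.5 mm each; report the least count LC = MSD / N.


LC = MSD / n_div
= 1.5 / 41
= 0.0366

0.0366


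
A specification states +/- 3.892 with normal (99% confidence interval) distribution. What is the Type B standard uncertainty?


u_B = half_width / 2.576
u_B = 3.892 / 2.576
u_B = 1.5109

1.5109


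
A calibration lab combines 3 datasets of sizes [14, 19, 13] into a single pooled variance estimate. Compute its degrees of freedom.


nu = sum_i (n_i - 1)
nu = ((14 - 1) + (19 - 1) + (13 - 1))
nu = 13 + 18 + 12
nu = 43

43


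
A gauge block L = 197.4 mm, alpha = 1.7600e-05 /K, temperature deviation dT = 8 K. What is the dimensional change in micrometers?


dL = L * alpha * dT
= 197.4 * 1.7600e-05 * 8
= 0.0277939 mm
dL_um = 0.0277939 * 1000 = 27.7939 um

27.7939


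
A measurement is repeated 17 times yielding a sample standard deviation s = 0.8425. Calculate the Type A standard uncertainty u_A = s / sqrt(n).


u_A = s / sqrt(n)
u_A = 0.8425 / sqrt(17)
u_A = 0.8425 / 4.1231056
u_A = 0.2043

0.2043


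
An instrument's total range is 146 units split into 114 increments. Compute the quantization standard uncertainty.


resolution = range / divisions
resolution = 146 / 114 = 1.2807018
u_res = resolution / (2*sqrt(3))
u_res = 1.2807018 / 3.4641016
u_res = 0.3697

0.3697


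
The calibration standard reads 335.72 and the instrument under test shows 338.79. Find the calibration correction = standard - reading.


Correction = standard - reading
= 335.72 - 338.79
= -3.0700

-3.0700


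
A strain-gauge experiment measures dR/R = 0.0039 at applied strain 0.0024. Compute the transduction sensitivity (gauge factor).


GF = (dR/R) / epsilon
= 0.0039 / 0.0024
= 1.6250

1.6250


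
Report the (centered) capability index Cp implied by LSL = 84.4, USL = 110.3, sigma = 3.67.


Cp = (USL - LSL) / (6 * sigma)
= (110.3 - 84.4) / (6 * 3.67)
= 25.9000 / 22.0200
= 1.1762

1.1762


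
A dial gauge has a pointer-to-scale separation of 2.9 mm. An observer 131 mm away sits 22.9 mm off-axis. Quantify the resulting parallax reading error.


error = h * offset / d
= 2.9 * 22.9 / 131
= 0.5069

0.5069


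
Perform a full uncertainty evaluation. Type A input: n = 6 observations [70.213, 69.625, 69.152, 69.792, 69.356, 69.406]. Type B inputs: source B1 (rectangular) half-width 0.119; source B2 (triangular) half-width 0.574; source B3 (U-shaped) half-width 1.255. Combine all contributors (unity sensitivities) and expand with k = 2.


mean = (70.213 + 69.625 + 69.152 + 69.792 + 69.356 + 69.406) / 6 = 69.59066667
s = sqrt(sum((x - mean)^2)/(n-1)) = 0.37699107
u_A = s / sqrt(n) = 0.37699107 / sqrt(6) = 0.15390596
u_B1 = 0.119 / sqrt(3) = 0.068704682
u_B2 = 0.574 / sqrt(6) = 0.23433452
u_B3 = 1.255 / sqrt(2) = 0.88741901
uc = sqrt(0.15390596^2 + 0.068704682^2 + 0.23433452^2 + 0.88741901^2) = 0.93318409
U = k * uc = 2 * 0.93318409
U = 1.8664

1.8664


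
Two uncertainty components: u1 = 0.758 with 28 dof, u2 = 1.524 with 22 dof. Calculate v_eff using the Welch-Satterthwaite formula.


uc = sqrt(u1^2 + u2^2) = sqrt(0.758^2 + 1.524^2) = 1.7020987
v_eff = uc^4 / (u1^4/v1 + u2^4/v2)
= 1.7020987^4 / (0.758^4/28 + 1.524^4/22)
= 8.3934201 / 0.25698828
v_eff = 32.6607

32.6607


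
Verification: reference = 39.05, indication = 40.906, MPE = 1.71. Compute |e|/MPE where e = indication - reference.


e = indication - reference = 40.906 - 39.05 = 1.8560
|e| = 1.8560
ratio = |e| / MPE = 1.8560 / 1.71
ratio = 1.0854

1.0854


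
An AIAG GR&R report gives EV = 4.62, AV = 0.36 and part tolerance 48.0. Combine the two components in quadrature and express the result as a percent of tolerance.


GRR = sqrt(EV^2 + AV^2) = sqrt(4.62^2 + 0.36^2) = 4.6340047
%GRR = GRR / tol * 100 = 4.6340047 / 48.0 * 100
%GRR = 9.6542

9.6542


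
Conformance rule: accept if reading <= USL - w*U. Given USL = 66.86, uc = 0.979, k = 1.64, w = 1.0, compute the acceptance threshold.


U = k * uc = 1.64 * 0.979 = 1.60556
guard band g = w * U = 1.0 * 1.60556 = 1.60556
AL = USL - g = 66.86 - 1.60556
AL = 65.2544

65.2544


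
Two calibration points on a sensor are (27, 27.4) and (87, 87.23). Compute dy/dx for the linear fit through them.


slope = (y2 - y1) / (x2 - x1)
= (87.23 - 27.4) / (87 - 27)
= 59.8300 / 60
= 0.9972

0.9972


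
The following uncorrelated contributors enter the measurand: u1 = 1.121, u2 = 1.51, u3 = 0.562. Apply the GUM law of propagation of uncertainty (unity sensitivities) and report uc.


uc = sqrt(1.121^2 + 1.51^2 + 0.562^2)
uc = sqrt(3.852585)
uc = 1.9628

1.9628


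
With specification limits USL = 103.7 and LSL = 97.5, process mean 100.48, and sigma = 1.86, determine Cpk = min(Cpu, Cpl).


Cpu = (USL - mean) / (3*sigma) = (103.7 - 100.48) / (3*1.86) = 0.5771
Cpl = (mean - LSL) / (3*sigma) = (100.48 - 97.5) / (3*1.86) = 0.5341
Cpk = min(Cpu, Cpl) = 0.5341

0.5341


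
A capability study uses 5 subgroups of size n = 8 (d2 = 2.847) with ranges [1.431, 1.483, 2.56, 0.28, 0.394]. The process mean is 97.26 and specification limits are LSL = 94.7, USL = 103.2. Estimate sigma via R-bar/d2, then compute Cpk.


R_bar = (1.431 + 1.483 + 2.56 + 0.28 + 0.394) / 5 = 1.2296
sigma = R_bar / d2 = 1.2296 / 2.847 = 0.43189322
Cp = (USL - LSL)/(6*sigma) = (103.2 - 94.7)/(6*0.43189322) = 3.2801
Cpu = (103.2 - 97.26)/(3*0.43189322) = 4.5845
Cpl = (97.26 - 94.7)/(3*0.43189322) = 1.9758
Cpk = min(Cpu, Cpl) = 1.9758

1.9758


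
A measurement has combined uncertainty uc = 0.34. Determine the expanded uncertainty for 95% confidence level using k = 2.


U = k * uc
U = 2 * 0.34
U = 0.6800

0.6800


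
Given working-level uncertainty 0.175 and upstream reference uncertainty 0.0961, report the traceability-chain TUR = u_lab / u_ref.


TUR = u_lab / u_ref
= 0.175 / 0.0961
= 1.8210

1.8210


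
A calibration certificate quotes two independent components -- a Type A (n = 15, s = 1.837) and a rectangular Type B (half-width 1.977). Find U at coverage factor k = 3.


u_A = s / sqrt(n) = 1.837 / sqrt(15) = 0.47431136
u_B = half_width / sqrt(3) = 1.977 / sqrt(3) = 1.1414215
uc = sqrt(u_A^2 + u_B^2) = sqrt(0.47431136^2 + 1.1414215^2) = 1.2360479
U = k * uc = 3 * 1.2360479
U = 3.7081

3.7081


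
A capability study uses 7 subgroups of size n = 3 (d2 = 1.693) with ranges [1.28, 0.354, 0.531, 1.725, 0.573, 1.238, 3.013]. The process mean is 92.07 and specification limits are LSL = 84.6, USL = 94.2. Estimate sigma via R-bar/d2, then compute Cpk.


R_bar = (1.28 + 0.354 + 0.531 + 1.725 + 0.573 + 1.238 + 3.013) / 7 = 1.2448571
sigma = R_bar / d2 = 1.2448571 / 1.693 = 0.73529657
Cp = (USL - LSL)/(6*sigma) = (94.2 - 84.6)/(6*0.73529657) = 2.1760
Cpu = (94.2 - 92.07)/(3*0.73529657) = 0.9656
Cpl = (92.07 - 84.6)/(3*0.73529657) = 3.3864
Cpk = min(Cpu, Cpl) = 0.9656

0.9656


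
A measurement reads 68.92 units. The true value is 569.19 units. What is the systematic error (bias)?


Systematic error = measured - true
= 68.92 - 569.19
= -500.2700

-500.2700


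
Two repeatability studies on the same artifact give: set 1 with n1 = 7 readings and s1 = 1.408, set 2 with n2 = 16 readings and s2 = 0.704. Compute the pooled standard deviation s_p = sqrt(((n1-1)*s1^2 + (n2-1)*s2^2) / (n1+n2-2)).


s_p = sqrt(((n1-1)*s1^2 + (n2-1)*s2^2) / (n1+n2-2))
numerator = (7-1)*1.408^2 + (16-1)*0.704^2 = 11.894784 + 7.43424 = 19.329024
denominator = 7 + 16 - 2 = 21
s_p^2 = 19.329024 / 21 = 0.92042971
s_p = sqrt(0.92042971) = 0.9594

0.9594


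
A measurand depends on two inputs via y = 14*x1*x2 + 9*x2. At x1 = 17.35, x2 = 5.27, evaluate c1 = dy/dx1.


y = 14*x1*x2 + 9*x2
dy/dx1 = 14*x2
Evaluate at x2 = 5.27: c1 = 14 * 5.27
c1 = 73.7800

73.7800


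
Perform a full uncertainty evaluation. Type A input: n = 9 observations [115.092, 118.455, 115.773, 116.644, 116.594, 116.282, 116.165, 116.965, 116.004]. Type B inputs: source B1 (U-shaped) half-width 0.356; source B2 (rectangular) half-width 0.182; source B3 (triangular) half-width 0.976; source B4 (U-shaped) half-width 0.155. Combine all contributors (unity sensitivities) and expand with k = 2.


mean = (115.092 + 118.455 + 115.773 + 116.644 + 116.594 + 116.282 + 116.165 + 116.965 + 116.004) / 9 = 116.4415556
s = sqrt(sum((x - mean)^2)/(n-1)) = 0.93232493
u_A = s / sqrt(n) = 0.93232493 / sqrt(9) = 0.31077498
u_B1 = 0.356 / sqrt(2) = 0.25173001
u_B2 = 0.182 / sqrt(3) = 0.10507775
u_B3 = 0.976 / sqrt(6) = 0.39845033
u_B4 = 0.155 / sqrt(2) = 0.10960155
uc = sqrt(0.31077498^2 + 0.25173001^2 + 0.10507775^2 + 0.39845033^2 + 0.10960155^2) = 0.58460721
U = k * uc = 2 * 0.58460721
U = 1.1692

1.1692


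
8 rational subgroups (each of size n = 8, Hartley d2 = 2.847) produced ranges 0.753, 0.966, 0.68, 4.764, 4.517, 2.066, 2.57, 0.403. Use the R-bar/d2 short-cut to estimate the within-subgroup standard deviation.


R_bar = (0.753 + 0.966 + 0.68 + 4.764 + 4.517 + 2.066 + 2.57 + 0.403) / 8
R_bar = 16.719 / 8 = 2.089875
sigma_hat = R_bar / d2 = 2.089875 / 2.847 = 0.7341

0.7341


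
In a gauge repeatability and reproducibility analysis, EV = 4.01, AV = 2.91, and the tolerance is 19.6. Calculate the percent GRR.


GRR = sqrt(EV^2 + AV^2) = sqrt(4.01^2 + 2.91^2) = 4.954614
%GRR = GRR / tol * 100 = 4.954614 / 19.6 * 100
%GRR = 25.2786

25.2786


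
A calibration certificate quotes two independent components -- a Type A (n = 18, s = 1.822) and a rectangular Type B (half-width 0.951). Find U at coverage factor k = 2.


u_A = s / sqrt(n) = 1.822 / sqrt(18) = 0.42944952
u_B = half_width / sqrt(3) = 0.951 / sqrt(3) = 0.54906011
uc = sqrt(u_A^2 + u_B^2) = sqrt(0.42944952^2 + 0.54906011^2) = 0.6970609
U = k * uc = 2 * 0.6970609
U = 1.3941

1.3941


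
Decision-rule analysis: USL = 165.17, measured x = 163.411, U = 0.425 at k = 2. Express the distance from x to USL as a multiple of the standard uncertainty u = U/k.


u = U / k = 0.425 / 2 = 0.2125
margin = |USL - x| = |165.17 - 163.411| = 1.759
z = margin / u = 1.759 / 0.2125
z = 8.2776

8.2776


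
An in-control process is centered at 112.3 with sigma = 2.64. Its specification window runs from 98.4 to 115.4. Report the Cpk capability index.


Cpu = (USL - mean) / (3*sigma) = (115.4 - 112.3) / (3*2.64) = 0.3914
Cpl = (mean - LSL) / (3*sigma) = (112.3 - 98.4) / (3*2.64) = 1.7551
Cpk = min(Cpu, Cpl) = 0.3914

0.3914


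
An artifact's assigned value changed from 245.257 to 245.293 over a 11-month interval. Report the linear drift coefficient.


rate = (v2 - v1) / months
= (245.293 - 245.257) / 11
= 0.0360 / 11
= 0.0033

0.0033


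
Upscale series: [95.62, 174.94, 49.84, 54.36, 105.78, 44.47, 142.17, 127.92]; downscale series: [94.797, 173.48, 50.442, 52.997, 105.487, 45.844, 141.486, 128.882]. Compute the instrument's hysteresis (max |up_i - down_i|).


|95.62 - 94.797| = 0.8230
|174.94 - 173.48| = 1.4600
|49.84 - 50.442| = 0.6020
|54.36 - 52.997| = 1.3630
|105.78 - 105.487| = 0.2930
|44.47 - 45.844| = 1.3740
|142.17 - 141.486| = 0.6840
|127.92 - 128.882| = 0.9620
hysteresis = max(diffs) = 1.4600

1.4600


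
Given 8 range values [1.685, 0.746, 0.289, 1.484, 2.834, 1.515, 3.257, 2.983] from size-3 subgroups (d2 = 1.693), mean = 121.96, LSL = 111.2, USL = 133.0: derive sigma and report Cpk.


R_bar = (1.685 + 0.746 + 0.289 + 1.484 + 2.834 + 1.515 + 3.257 + 2.983) / 8 = 1.849125
sigma = R_bar / d2 = 1.849125 / 1.693 = 1.092218
Cp = (USL - LSL)/(6*sigma) = (133.0 - 111.2)/(6*1.092218) = 3.3266
Cpu = (133.0 - 121.96)/(3*1.092218) = 3.3693
Cpl = (121.96 - 111.2)/(3*1.092218) = 3.2838
Cpk = min(Cpu, Cpl) = 3.2838

3.2838


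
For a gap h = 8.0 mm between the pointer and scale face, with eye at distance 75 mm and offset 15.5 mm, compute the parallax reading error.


error = h * offset / d
= 8.0 * 15.5 / 75
= 1.6533

1.6533


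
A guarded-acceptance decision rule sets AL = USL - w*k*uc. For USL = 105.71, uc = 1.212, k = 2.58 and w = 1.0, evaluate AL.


U = k * uc = 2.58 * 1.212 = 3.12696
guard band g = w * U = 1.0 * 3.12696 = 3.12696
AL = USL - g = 105.71 - 3.12696
AL = 102.5830

102.5830


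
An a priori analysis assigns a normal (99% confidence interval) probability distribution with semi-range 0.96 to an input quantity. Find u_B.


u_B = half_width / 2.576
u_B = 0.96 / 2.576
u_B = 0.3727

0.3727


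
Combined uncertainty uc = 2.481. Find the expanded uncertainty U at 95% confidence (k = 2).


U = k * uc
U = 2 * 2.481
U = 4.9620

4.9620


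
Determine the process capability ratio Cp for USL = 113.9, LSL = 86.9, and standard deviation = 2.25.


Cp = (USL - LSL) / (6 * sigma)
= (113.9 - 86.9) / (6 * 2.25)
= 27.0000 / 13.5000
= 2.0000

2.0000


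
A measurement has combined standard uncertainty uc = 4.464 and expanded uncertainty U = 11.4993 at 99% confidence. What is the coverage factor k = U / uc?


k = U / uc
k = 11.4993 / 4.464
k = 2.576

2.576


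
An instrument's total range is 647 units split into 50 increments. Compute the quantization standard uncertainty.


resolution = range / divisions
resolution = 647 / 50 = 12.94
u_res = resolution / (2*sqrt(3))
u_res = 12.94 / 3.4641016
u_res = 3.7355

3.7355


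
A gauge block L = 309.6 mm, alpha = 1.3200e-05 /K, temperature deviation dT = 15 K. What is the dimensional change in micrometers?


dL = L * alpha * dT
= 309.6 * 1.3200e-05 * 15
= 0.0613008 mm
dL_um = 0.0613008 * 1000 = 61.3008 um

61.3008


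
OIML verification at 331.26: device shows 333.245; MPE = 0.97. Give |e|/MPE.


e = indication - reference = 333.245 - 331.26 = 1.9850
|e| = 1.9850
ratio = |e| / MPE = 1.9850 / 0.97
ratio = 2.0464

2.0464


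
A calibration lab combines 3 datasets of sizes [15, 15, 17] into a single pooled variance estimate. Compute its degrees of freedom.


nu = sum_i (n_i - 1)
nu = ((15 - 1) + (15 - 1) + (17 - 1))
nu = 14 + 14 + 16
nu = 44

44


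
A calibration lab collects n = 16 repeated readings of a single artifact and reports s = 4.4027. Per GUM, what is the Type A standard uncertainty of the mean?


u_A = s / sqrt(n)
u_A = 4.4027 / sqrt(16)
u_A = 4.4027 / 4
u_A = 1.1007

1.1007


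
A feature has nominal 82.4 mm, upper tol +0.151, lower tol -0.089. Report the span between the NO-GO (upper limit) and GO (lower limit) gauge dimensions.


GO = nominal - lower_tol (smallest hole = maximum material condition)
GO = 82.4 - 0.089 = 82.311
NO-GO = nominal + upper_tol (largest hole = least material condition)
NO-GO = 82.4 + 0.151 = 82.551
spread = NO-GO - GO = 82.551 - 82.311 = 0.2400

0.2400


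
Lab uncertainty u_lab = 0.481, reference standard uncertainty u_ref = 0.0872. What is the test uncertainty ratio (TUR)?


TUR = u_lab / u_ref
= 0.481 / 0.0872
= 5.5161

5.5161


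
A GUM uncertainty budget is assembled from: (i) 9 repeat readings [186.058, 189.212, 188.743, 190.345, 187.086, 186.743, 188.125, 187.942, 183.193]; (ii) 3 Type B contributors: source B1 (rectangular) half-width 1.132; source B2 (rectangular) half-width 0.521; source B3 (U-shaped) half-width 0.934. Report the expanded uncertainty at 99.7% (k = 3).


mean = (186.058 + 189.212 + 188.743 + 190.345 + 187.086 + 186.743 + 188.125 + 187.942 + 183.193) / 9 = 187.4941111
s = sqrt(sum((x - mean)^2)/(n-1)) = 2.0775512
u_A = s / sqrt(n) = 2.0775512 / sqrt(9) = 0.69251707
u_B1 = 1.132 / sqrt(3) = 0.6535605
u_B2 = 0.521 / sqrt(3) = 0.30079949
u_B3 = 0.934 / sqrt(2) = 0.66043773
uc = sqrt(0.69251707^2 + 0.6535605^2 + 0.30079949^2 + 0.66043773^2) = 1.1972383
U = k * uc = 3 * 1.1972383
U = 3.5917

3.5917


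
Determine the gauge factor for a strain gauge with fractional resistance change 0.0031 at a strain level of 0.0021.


GF = (dR/R) / epsilon
= 0.0031 / 0.0021
= 1.4762

1.4762


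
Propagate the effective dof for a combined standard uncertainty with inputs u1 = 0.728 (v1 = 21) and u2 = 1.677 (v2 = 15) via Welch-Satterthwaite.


uc = sqrt(u1^2 + u2^2) = sqrt(0.728^2 + 1.677^2) = 1.8281994
v_eff = uc^4 / (u1^4/v1 + u2^4/v2)
= 1.8281994^4 / (0.728^4/21 + 1.677^4/15)
= 11.171056 / 0.54065501
v_eff = 20.6621

20.6621


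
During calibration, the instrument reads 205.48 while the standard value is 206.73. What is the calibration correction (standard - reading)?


Correction = standard - reading
= 206.73 - 205.48
= 1.2500

1.2500


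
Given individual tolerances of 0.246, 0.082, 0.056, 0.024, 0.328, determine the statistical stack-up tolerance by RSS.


RSS = sqrt(0.246^2 + 0.082^2 + 0.056^2 + 0.024^2 + 0.328^2)
= sqrt(0.178536)
= 0.4225

0.4225


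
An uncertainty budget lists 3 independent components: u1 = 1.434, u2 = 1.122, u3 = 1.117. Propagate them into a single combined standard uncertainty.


uc = sqrt(1.434^2 + 1.122^2 + 1.117^2)
uc = sqrt(4.562929)
uc = 2.1361

2.1361


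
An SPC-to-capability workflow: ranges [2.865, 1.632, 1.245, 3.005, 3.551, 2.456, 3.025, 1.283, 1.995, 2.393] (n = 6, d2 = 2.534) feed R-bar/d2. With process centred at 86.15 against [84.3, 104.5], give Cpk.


R_bar = (2.865 + 1.632 + 1.245 + 3.005 + 3.551 + 2.456 + 3.025 + 1.283 + 1.995 + 2.393) / 10 = 2.345
sigma = R_bar / d2 = 2.345 / 2.534 = 0.92541436
Cp = (USL - LSL)/(6*sigma) = (104.5 - 84.3)/(6*0.92541436) = 3.6380
Cpu = (104.5 - 86.15)/(3*0.92541436) = 6.6097
Cpl = (86.15 - 84.3)/(3*0.92541436) = 0.6664
Cpk = min(Cpu, Cpl) = 0.6664

0.6664


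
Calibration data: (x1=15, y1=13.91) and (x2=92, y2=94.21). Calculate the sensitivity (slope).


slope = (y2 - y1) / (x2 - x1)
= (94.21 - 13.91) / (92 - 15)
= 80.3000 / 77
= 1.0429

1.0429


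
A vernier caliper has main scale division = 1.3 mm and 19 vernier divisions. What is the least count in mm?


LC = MSD / n_div
= 1.3 / 19
= 0.0684

0.0684


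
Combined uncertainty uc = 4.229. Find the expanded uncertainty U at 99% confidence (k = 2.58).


U = k * uc
U = 2.58 * 4.229
U = 10.9108

10.9108


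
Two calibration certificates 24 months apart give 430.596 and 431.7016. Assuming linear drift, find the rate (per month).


rate = (v2 - v1) / months
= (431.7016 - 430.596) / 24
= 1.1056 / 24
= 0.0461

0.0461


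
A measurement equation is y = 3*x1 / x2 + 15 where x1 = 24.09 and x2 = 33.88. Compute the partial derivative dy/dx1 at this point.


y = 3*x1 / x2 + 15
dy/dx1 = 3/x2
Evaluate at x2 = 33.88: c1 = 3 / 33.88
c1 = 0.0885

0.0885


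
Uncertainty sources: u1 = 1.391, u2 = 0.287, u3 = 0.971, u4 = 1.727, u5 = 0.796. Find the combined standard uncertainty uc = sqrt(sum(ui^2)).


uc = sqrt(1.391^2 + 0.287^2 + 0.971^2 + 1.727^2 + 0.796^2)
uc = sqrt(6.576236)
uc = 2.5644

2.5644


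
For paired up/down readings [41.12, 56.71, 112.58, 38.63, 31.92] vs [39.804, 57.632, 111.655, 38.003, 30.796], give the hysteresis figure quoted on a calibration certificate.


|41.12 - 39.804| = 1.3160
|56.71 - 57.632| = 0.9220
|112.58 - 111.655| = 0.9250
|38.63 - 38.003| = 0.6270
|31.92 - 30.796| = 1.1240
hysteresis = max(diffs) = 1.3160

1.3160


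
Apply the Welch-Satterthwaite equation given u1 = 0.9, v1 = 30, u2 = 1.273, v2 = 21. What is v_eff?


uc = sqrt(u1^2 + u2^2) = sqrt(0.9^2 + 1.273^2) = 1.5590154
v_eff = uc^4 / (u1^4/v1 + u2^4/v2)
= 1.5590154^4 / (0.9^4/30 + 1.273^4/21)
= 5.9074713 / 0.14692306
v_eff = 40.2079

40.2079


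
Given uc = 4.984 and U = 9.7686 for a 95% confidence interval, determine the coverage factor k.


k = U / uc
k = 9.7686 / 4.984
k = 1.96

1.96


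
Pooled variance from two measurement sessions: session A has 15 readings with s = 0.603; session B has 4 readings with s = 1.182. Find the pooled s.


s_p = sqrt(((n1-1)*s1^2 + (n2-1)*s2^2) / (n1+n2-2))
numerator = (15-1)*0.603^2 + (4-1)*1.182^2 = 5.090526 + 4.191372 = 9.281898
denominator = 15 + 4 - 2 = 17
s_p^2 = 9.281898 / 17 = 0.545994
s_p = sqrt(0.545994) = 0.7389

0.7389


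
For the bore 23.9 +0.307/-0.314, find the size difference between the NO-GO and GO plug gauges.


GO = nominal - lower_tol (smallest hole = maximum material condition)
GO = 23.9 - 0.314 = 23.586
NO-GO = nominal + upper_tol (largest hole = least material condition)
NO-GO = 23.9 + 0.307 = 24.207
spread = NO-GO - GO = 24.207 - 23.586 = 0.6210

0.6210


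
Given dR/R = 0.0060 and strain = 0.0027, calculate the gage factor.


GF = (dR/R) / epsilon
= 0.0060 / 0.0027
= 2.2222

2.2222


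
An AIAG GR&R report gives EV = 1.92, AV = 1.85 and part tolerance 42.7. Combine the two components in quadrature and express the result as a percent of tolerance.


GRR = sqrt(EV^2 + AV^2) = sqrt(1.92^2 + 1.85^2) = 2.6662521
%GRR = GRR / tol * 100 = 2.6662521 / 42.7 * 100
%GRR = 6.2442

6.2442


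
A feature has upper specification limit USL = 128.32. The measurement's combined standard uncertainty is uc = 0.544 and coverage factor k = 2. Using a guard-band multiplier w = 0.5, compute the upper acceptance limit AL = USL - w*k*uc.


U = k * uc = 2 * 0.544 = 1.088
guard band g = w * U = 0.5 * 1.088 = 0.544
AL = USL - g = 128.32 - 0.544
AL = 127.7760

127.7760


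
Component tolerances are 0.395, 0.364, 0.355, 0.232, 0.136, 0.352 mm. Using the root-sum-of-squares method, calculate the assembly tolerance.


RSS = sqrt(0.395^2 + 0.364^2 + 0.355^2 + 0.232^2 + 0.136^2 + 0.352^2)
= sqrt(0.61077)
= 0.7815

0.7815


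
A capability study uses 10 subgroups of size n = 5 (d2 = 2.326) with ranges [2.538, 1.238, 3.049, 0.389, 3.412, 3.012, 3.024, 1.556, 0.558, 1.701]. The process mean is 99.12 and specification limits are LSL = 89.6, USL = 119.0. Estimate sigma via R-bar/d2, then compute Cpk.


R_bar = (2.538 + 1.238 + 3.049 + 0.389 + 3.412 + 3.012 + 3.024 + 1.556 + 0.558 + 1.701) / 10 = 2.0477
sigma = R_bar / d2 = 2.0477 / 2.326 = 0.88035254
Cp = (USL - LSL)/(6*sigma) = (119.0 - 89.6)/(6*0.88035254) = 5.5660
Cpu = (119.0 - 99.12)/(3*0.88035254) = 7.5273
Cpl = (99.12 - 89.6)/(3*0.88035254) = 3.6046
Cpk = min(Cpu, Cpl) = 3.6046

3.6046


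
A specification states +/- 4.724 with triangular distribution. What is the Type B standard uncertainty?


u_B = half_width / sqrt(6)
u_B = 4.724 / 2.4494897
u_B = 1.9286

1.9286


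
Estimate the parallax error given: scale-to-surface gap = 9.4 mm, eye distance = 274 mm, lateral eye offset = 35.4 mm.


error = h * offset / d
= 9.4 * 35.4 / 274
= 1.2145

1.2145


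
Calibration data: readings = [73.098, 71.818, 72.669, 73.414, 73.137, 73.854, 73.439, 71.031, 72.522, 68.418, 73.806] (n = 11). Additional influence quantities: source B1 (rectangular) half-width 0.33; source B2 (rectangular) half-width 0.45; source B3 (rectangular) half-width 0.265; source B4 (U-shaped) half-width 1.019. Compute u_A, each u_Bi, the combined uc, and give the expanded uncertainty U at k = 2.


mean = (73.098 + 71.818 + 72.669 + 73.414 + 73.137 + 73.854 + 73.439 + 71.031 + 72.522 + 68.418 + 73.806) / 11 = 72.47327273
s = sqrt(sum((x - mean)^2)/(n-1)) = 1.5914282
u_A = s / sqrt(n) = 1.5914282 / sqrt(11) = 0.47983366
u_B1 = 0.33 / sqrt(3) = 0.19052559
u_B2 = 0.45 / sqrt(3) = 0.25980762
u_B3 = 0.265 / sqrt(3) = 0.15299782
u_B4 = 1.019 / sqrt(2) = 0.72054181
uc = sqrt(0.47983366^2 + 0.19052559^2 + 0.25980762^2 + 0.15299782^2 + 0.72054181^2) = 0.93628477
U = k * uc = 2 * 0.93628477
U = 1.8726

1.8726


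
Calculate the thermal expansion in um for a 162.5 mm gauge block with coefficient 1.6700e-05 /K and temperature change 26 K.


dL = L * alpha * dT
= 162.5 * 1.6700e-05 * 26
= 0.0705575 mm
dL_um = 0.0705575 * 1000 = 70.5575 um

70.5575


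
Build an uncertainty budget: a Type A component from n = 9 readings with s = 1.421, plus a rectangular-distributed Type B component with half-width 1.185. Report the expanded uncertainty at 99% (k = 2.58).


u_A = s / sqrt(n) = 1.421 / sqrt(9) = 0.47366667
u_B = half_width / sqrt(3) = 1.185 / sqrt(3) = 0.68416007
uc = sqrt(u_A^2 + u_B^2) = sqrt(0.47366667^2 + 0.68416007^2) = 0.83212686
U = k * uc = 2.58 * 0.83212686
U = 2.1469

2.1469


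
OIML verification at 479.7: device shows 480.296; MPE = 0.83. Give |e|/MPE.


e = indication - reference = 480.296 - 479.7 = 0.5960
|e| = 0.5960
ratio = |e| / MPE = 0.5960 / 0.83
ratio = 0.7181

0.7181


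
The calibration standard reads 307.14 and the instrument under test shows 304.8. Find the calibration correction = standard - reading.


Correction = standard - reading
= 307.14 - 304.8
= 2.3400

2.3400


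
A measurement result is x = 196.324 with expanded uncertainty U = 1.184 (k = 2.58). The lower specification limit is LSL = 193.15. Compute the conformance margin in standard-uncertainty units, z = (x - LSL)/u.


u = U / k = 1.184 / 2.58 = 0.45891473
margin = |LSL - x| = |193.15 - 196.324| = 3.174
z = margin / u = 3.174 / 0.45891473
z = 6.9163

6.9163


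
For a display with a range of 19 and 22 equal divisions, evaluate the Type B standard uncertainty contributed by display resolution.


resolution = range / divisions
resolution = 19 / 22 = 0.86363636
u_res = resolution / (2*sqrt(3))
u_res = 0.86363636 / 3.4641016
u_res = 0.2493

0.2493


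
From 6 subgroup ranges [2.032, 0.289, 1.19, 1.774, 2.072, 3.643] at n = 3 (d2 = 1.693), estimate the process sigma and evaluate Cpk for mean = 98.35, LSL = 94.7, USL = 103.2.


R_bar = (2.032 + 0.289 + 1.19 + 1.774 + 2.072 + 3.643) / 6 = 1.8333333
sigma = R_bar / d2 = 1.8333333 / 1.693 = 1.0828903
Cp = (USL - LSL)/(6*sigma) = (103.2 - 94.7)/(6*1.0828903) = 1.3082
Cpu = (103.2 - 98.35)/(3*1.0828903) = 1.4929
Cpl = (98.35 - 94.7)/(3*1.0828903) = 1.1235
Cpk = min(Cpu, Cpl) = 1.1235

1.1235


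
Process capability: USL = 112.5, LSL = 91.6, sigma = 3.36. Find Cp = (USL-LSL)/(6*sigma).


Cp = (USL - LSL) / (6 * sigma)
= (112.5 - 91.6) / (6 * 3.36)
= 20.9000 / 20.1600
= 1.0367

1.0367


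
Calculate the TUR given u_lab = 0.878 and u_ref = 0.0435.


TUR = u_lab / u_ref
= 0.878 / 0.0435
= 20.1839

20.1839


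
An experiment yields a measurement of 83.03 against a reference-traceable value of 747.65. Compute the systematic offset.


Systematic error = measured - true
= 83.03 - 747.65
= -664.6200

-664.6200


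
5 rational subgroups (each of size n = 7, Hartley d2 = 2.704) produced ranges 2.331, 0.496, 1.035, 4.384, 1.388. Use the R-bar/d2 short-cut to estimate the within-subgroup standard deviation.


R_bar = (2.331 + 0.496 + 1.035 + 4.384 + 1.388) / 5
R_bar = 9.634 / 5 = 1.9268
sigma_hat = R_bar / d2 = 1.9268 / 2.704 = 0.7126

0.7126


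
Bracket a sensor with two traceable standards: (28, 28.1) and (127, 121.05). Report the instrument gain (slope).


slope = (y2 - y1) / (x2 - x1)
= (121.05 - 28.1) / (127 - 28)
= 92.9500 / 99
= 0.9389

0.9389


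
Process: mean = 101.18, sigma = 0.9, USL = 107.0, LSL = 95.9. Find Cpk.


Cpu = (USL - mean) / (3*sigma) = (107.0 - 101.18) / (3*0.9) = 2.1556
Cpl = (mean - LSL) / (3*sigma) = (101.18 - 95.9) / (3*0.9) = 1.9556
Cpk = min(Cpu, Cpl) = 1.9556

1.9556


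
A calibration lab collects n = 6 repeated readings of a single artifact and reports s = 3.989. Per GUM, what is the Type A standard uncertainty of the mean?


u_A = s / sqrt(n)
u_A = 3.989 / sqrt(6)
u_A = 3.989 / 2.4494897
u_A = 1.6285

1.6285


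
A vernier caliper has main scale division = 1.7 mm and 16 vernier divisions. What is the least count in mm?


LC = MSD / n_div
= 1.7 / 16
= 0.1062

0.1062


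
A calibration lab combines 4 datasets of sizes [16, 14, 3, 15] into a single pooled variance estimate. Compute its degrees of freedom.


nu = sum_i (n_i - 1)
nu = ((16 - 1) + (14 - 1) + (3 - 1) + (15 - 1))
nu = 15 + 13 + 2 + 14
nu = 44

44


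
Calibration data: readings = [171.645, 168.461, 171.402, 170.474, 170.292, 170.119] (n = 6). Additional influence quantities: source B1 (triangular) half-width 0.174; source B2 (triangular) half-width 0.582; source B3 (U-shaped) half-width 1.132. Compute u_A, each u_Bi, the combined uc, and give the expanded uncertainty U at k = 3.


mean = (171.645 + 168.461 + 171.402 + 170.474 + 170.292 + 170.119) / 6 = 170.3988333
s = sqrt(sum((x - mean)^2)/(n-1)) = 1.1322405
u_A = s / sqrt(n) = 1.1322405 / sqrt(6) = 0.46223525
u_B1 = 0.174 / sqrt(6) = 0.071035203
u_B2 = 0.582 / sqrt(6) = 0.23760051
u_B3 = 1.132 / sqrt(2) = 0.80044488
uc = sqrt(0.46223525^2 + 0.071035203^2 + 0.23760051^2 + 0.80044488^2) = 0.95701277
U = k * uc = 3 * 0.95701277
U = 2.8710

2.8710


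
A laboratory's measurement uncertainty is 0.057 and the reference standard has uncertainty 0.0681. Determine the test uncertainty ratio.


TUR = u_lab / u_ref
= 0.057 / 0.0681
= 0.8370

0.8370


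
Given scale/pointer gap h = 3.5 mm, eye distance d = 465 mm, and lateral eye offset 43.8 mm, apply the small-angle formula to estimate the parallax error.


error = h * offset / d
= 3.5 * 43.8 / 465
= 0.3297

0.3297


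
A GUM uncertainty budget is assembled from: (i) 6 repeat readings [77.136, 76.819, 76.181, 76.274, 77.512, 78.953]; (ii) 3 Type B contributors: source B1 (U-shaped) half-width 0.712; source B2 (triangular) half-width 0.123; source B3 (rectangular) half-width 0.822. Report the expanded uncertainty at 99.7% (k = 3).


mean = (77.136 + 76.819 + 76.181 + 76.274 + 77.512 + 78.953) / 6 = 77.14583333
s = sqrt(sum((x - mean)^2)/(n-1)) = 1.0195924
u_A = s / sqrt(n) = 1.0195924 / sqrt(6) = 0.41624685
u_B1 = 0.712 / sqrt(2) = 0.50346003
u_B2 = 0.123 / sqrt(6) = 0.05021454
u_B3 = 0.822 / sqrt(3) = 0.47458192
uc = sqrt(0.41624685^2 + 0.50346003^2 + 0.05021454^2 + 0.47458192^2) = 0.8090012
U = k * uc = 3 * 0.8090012
U = 2.4270

2.4270
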